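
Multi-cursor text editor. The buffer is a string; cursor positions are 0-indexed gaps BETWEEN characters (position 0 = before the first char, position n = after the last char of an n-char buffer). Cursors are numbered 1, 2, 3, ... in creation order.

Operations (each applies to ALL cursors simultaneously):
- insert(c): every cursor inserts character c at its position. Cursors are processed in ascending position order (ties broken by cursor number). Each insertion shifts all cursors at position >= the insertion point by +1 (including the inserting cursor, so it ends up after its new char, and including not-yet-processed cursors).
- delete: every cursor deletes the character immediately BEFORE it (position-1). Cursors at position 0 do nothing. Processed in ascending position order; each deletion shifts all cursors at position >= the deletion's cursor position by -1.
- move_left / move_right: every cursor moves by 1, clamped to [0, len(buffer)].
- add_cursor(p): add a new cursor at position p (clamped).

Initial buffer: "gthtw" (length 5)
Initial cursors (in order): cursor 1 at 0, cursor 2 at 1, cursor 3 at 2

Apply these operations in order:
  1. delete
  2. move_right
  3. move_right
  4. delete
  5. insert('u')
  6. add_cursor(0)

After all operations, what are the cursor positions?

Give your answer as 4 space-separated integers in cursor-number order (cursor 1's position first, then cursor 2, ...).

After op 1 (delete): buffer="htw" (len 3), cursors c1@0 c2@0 c3@0, authorship ...
After op 2 (move_right): buffer="htw" (len 3), cursors c1@1 c2@1 c3@1, authorship ...
After op 3 (move_right): buffer="htw" (len 3), cursors c1@2 c2@2 c3@2, authorship ...
After op 4 (delete): buffer="w" (len 1), cursors c1@0 c2@0 c3@0, authorship .
After op 5 (insert('u')): buffer="uuuw" (len 4), cursors c1@3 c2@3 c3@3, authorship 123.
After op 6 (add_cursor(0)): buffer="uuuw" (len 4), cursors c4@0 c1@3 c2@3 c3@3, authorship 123.

Answer: 3 3 3 0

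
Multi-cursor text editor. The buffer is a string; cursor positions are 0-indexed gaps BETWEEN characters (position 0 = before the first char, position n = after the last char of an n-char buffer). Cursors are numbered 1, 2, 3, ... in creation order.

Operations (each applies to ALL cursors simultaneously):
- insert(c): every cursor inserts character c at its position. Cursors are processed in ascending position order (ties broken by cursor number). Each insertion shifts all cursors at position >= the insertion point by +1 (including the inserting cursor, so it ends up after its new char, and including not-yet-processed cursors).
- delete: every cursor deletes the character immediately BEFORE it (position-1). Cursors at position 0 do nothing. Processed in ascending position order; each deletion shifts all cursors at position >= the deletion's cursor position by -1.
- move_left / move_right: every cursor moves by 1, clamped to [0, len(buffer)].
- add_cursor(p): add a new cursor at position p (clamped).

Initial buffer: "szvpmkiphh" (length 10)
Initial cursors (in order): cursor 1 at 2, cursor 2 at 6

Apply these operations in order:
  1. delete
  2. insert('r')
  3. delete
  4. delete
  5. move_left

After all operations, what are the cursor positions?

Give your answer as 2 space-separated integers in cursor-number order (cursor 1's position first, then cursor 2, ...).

Answer: 0 1

Derivation:
After op 1 (delete): buffer="svpmiphh" (len 8), cursors c1@1 c2@4, authorship ........
After op 2 (insert('r')): buffer="srvpmriphh" (len 10), cursors c1@2 c2@6, authorship .1...2....
After op 3 (delete): buffer="svpmiphh" (len 8), cursors c1@1 c2@4, authorship ........
After op 4 (delete): buffer="vpiphh" (len 6), cursors c1@0 c2@2, authorship ......
After op 5 (move_left): buffer="vpiphh" (len 6), cursors c1@0 c2@1, authorship ......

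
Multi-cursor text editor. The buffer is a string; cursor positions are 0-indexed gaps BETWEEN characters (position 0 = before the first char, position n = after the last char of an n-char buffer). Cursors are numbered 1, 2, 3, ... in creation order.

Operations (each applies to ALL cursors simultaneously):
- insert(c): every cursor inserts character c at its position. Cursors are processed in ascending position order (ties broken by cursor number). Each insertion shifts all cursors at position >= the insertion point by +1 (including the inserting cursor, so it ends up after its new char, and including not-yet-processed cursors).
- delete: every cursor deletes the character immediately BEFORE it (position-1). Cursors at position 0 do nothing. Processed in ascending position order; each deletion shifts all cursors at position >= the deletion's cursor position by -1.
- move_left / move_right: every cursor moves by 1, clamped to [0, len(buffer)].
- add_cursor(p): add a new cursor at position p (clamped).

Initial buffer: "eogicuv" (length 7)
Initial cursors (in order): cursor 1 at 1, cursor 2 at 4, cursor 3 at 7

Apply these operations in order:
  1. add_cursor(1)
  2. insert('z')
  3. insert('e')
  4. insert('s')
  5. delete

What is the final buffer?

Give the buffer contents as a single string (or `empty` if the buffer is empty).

After op 1 (add_cursor(1)): buffer="eogicuv" (len 7), cursors c1@1 c4@1 c2@4 c3@7, authorship .......
After op 2 (insert('z')): buffer="ezzogizcuvz" (len 11), cursors c1@3 c4@3 c2@7 c3@11, authorship .14...2...3
After op 3 (insert('e')): buffer="ezzeeogizecuvze" (len 15), cursors c1@5 c4@5 c2@10 c3@15, authorship .1414...22...33
After op 4 (insert('s')): buffer="ezzeessogizescuvzes" (len 19), cursors c1@7 c4@7 c2@13 c3@19, authorship .141414...222...333
After op 5 (delete): buffer="ezzeeogizecuvze" (len 15), cursors c1@5 c4@5 c2@10 c3@15, authorship .1414...22...33

Answer: ezzeeogizecuvze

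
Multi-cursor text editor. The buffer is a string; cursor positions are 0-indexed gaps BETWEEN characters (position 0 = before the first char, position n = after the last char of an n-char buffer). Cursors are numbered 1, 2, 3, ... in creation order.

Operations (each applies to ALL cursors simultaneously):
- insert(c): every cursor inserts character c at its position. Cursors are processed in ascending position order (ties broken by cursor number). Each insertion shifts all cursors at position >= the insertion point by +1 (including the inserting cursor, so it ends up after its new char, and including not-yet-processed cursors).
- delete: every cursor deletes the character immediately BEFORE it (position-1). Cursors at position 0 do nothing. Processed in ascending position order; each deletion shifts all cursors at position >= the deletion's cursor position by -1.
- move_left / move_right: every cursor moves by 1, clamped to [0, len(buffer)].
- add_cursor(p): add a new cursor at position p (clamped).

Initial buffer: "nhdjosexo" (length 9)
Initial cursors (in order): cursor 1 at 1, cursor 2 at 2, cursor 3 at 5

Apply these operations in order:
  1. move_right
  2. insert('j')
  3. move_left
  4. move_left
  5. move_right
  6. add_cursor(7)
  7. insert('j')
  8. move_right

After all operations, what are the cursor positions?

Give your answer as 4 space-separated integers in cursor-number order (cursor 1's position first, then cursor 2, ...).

After op 1 (move_right): buffer="nhdjosexo" (len 9), cursors c1@2 c2@3 c3@6, authorship .........
After op 2 (insert('j')): buffer="nhjdjjosjexo" (len 12), cursors c1@3 c2@5 c3@9, authorship ..1.2...3...
After op 3 (move_left): buffer="nhjdjjosjexo" (len 12), cursors c1@2 c2@4 c3@8, authorship ..1.2...3...
After op 4 (move_left): buffer="nhjdjjosjexo" (len 12), cursors c1@1 c2@3 c3@7, authorship ..1.2...3...
After op 5 (move_right): buffer="nhjdjjosjexo" (len 12), cursors c1@2 c2@4 c3@8, authorship ..1.2...3...
After op 6 (add_cursor(7)): buffer="nhjdjjosjexo" (len 12), cursors c1@2 c2@4 c4@7 c3@8, authorship ..1.2...3...
After op 7 (insert('j')): buffer="nhjjdjjjojsjjexo" (len 16), cursors c1@3 c2@6 c4@10 c3@12, authorship ..11.22..4.33...
After op 8 (move_right): buffer="nhjjdjjjojsjjexo" (len 16), cursors c1@4 c2@7 c4@11 c3@13, authorship ..11.22..4.33...

Answer: 4 7 13 11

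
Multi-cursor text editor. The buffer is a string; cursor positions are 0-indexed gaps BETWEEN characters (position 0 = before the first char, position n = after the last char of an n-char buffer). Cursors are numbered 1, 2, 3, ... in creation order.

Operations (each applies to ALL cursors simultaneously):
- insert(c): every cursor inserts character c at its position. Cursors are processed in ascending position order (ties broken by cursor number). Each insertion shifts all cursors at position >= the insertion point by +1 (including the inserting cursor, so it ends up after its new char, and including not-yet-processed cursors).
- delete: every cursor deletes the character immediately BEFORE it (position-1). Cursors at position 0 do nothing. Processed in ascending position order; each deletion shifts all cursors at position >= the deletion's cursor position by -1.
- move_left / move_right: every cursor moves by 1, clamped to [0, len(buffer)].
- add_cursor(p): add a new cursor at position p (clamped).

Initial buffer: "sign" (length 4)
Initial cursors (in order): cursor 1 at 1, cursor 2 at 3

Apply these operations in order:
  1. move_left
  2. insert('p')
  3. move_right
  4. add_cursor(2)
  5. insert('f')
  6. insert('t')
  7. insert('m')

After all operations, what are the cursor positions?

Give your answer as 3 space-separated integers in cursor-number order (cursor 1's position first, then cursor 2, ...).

After op 1 (move_left): buffer="sign" (len 4), cursors c1@0 c2@2, authorship ....
After op 2 (insert('p')): buffer="psipgn" (len 6), cursors c1@1 c2@4, authorship 1..2..
After op 3 (move_right): buffer="psipgn" (len 6), cursors c1@2 c2@5, authorship 1..2..
After op 4 (add_cursor(2)): buffer="psipgn" (len 6), cursors c1@2 c3@2 c2@5, authorship 1..2..
After op 5 (insert('f')): buffer="psffipgfn" (len 9), cursors c1@4 c3@4 c2@8, authorship 1.13.2.2.
After op 6 (insert('t')): buffer="psffttipgftn" (len 12), cursors c1@6 c3@6 c2@11, authorship 1.1313.2.22.
After op 7 (insert('m')): buffer="psffttmmipgftmn" (len 15), cursors c1@8 c3@8 c2@14, authorship 1.131313.2.222.

Answer: 8 14 8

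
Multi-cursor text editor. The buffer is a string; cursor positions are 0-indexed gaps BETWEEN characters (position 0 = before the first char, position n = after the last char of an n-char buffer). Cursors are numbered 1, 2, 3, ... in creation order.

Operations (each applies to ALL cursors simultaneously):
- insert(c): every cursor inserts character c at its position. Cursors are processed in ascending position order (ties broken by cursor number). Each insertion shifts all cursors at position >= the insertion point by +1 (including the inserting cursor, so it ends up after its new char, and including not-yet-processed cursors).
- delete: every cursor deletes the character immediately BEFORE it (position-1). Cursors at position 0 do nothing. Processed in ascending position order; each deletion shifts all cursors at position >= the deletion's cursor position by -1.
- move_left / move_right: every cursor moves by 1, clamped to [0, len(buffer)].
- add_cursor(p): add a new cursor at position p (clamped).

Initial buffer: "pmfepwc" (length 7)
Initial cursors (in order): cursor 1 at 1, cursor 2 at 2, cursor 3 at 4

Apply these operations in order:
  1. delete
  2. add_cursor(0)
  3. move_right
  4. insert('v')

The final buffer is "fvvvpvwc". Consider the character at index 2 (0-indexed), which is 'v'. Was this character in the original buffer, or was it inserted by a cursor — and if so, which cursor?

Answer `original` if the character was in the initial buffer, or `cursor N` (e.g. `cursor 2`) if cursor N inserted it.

Answer: cursor 2

Derivation:
After op 1 (delete): buffer="fpwc" (len 4), cursors c1@0 c2@0 c3@1, authorship ....
After op 2 (add_cursor(0)): buffer="fpwc" (len 4), cursors c1@0 c2@0 c4@0 c3@1, authorship ....
After op 3 (move_right): buffer="fpwc" (len 4), cursors c1@1 c2@1 c4@1 c3@2, authorship ....
After op 4 (insert('v')): buffer="fvvvpvwc" (len 8), cursors c1@4 c2@4 c4@4 c3@6, authorship .124.3..
Authorship (.=original, N=cursor N): . 1 2 4 . 3 . .
Index 2: author = 2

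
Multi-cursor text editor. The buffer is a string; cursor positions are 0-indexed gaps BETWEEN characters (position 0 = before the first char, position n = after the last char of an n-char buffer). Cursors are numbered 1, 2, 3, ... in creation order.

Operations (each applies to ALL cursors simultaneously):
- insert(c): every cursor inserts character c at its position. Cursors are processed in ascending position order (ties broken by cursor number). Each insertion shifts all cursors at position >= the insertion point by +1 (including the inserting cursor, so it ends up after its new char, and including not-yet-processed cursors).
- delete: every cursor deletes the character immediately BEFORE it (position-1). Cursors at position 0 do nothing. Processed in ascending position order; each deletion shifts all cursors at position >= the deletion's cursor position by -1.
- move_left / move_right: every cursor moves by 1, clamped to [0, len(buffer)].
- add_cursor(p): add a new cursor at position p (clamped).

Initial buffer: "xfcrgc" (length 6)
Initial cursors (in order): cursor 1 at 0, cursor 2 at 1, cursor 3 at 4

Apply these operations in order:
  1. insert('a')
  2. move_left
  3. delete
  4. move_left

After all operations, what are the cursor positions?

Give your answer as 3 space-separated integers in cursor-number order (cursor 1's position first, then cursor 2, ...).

After op 1 (insert('a')): buffer="axafcragc" (len 9), cursors c1@1 c2@3 c3@7, authorship 1.2...3..
After op 2 (move_left): buffer="axafcragc" (len 9), cursors c1@0 c2@2 c3@6, authorship 1.2...3..
After op 3 (delete): buffer="aafcagc" (len 7), cursors c1@0 c2@1 c3@4, authorship 12..3..
After op 4 (move_left): buffer="aafcagc" (len 7), cursors c1@0 c2@0 c3@3, authorship 12..3..

Answer: 0 0 3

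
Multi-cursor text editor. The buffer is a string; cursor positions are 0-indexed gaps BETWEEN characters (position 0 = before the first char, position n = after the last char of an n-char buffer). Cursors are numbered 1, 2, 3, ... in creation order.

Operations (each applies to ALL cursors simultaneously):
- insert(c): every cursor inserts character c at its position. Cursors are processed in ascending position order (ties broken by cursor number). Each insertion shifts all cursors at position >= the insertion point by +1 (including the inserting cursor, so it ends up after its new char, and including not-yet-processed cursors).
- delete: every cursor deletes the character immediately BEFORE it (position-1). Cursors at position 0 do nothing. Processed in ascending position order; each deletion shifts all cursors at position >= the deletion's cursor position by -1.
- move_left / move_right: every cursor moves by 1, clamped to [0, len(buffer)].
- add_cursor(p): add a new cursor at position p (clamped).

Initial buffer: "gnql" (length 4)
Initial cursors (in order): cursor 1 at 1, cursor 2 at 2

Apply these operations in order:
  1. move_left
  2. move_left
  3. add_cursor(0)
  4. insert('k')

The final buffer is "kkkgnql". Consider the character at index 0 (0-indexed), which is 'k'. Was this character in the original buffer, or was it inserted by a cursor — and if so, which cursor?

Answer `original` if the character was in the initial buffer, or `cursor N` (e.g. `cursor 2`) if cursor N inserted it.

Answer: cursor 1

Derivation:
After op 1 (move_left): buffer="gnql" (len 4), cursors c1@0 c2@1, authorship ....
After op 2 (move_left): buffer="gnql" (len 4), cursors c1@0 c2@0, authorship ....
After op 3 (add_cursor(0)): buffer="gnql" (len 4), cursors c1@0 c2@0 c3@0, authorship ....
After op 4 (insert('k')): buffer="kkkgnql" (len 7), cursors c1@3 c2@3 c3@3, authorship 123....
Authorship (.=original, N=cursor N): 1 2 3 . . . .
Index 0: author = 1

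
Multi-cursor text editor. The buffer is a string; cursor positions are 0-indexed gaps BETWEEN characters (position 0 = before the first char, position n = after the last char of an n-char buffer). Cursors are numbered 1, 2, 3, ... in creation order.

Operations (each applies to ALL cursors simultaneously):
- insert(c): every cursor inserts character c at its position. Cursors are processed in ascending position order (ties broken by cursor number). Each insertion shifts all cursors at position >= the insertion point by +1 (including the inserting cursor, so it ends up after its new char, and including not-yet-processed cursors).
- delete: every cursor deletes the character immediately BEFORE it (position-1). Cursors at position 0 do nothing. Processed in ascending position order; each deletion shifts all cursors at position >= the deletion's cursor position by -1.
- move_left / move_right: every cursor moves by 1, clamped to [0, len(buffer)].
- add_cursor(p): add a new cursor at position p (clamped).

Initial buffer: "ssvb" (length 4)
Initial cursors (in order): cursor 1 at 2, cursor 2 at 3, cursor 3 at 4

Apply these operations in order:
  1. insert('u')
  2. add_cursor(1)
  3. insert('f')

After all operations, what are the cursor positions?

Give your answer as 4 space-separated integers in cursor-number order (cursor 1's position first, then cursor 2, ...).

After op 1 (insert('u')): buffer="ssuvubu" (len 7), cursors c1@3 c2@5 c3@7, authorship ..1.2.3
After op 2 (add_cursor(1)): buffer="ssuvubu" (len 7), cursors c4@1 c1@3 c2@5 c3@7, authorship ..1.2.3
After op 3 (insert('f')): buffer="sfsufvufbuf" (len 11), cursors c4@2 c1@5 c2@8 c3@11, authorship .4.11.22.33

Answer: 5 8 11 2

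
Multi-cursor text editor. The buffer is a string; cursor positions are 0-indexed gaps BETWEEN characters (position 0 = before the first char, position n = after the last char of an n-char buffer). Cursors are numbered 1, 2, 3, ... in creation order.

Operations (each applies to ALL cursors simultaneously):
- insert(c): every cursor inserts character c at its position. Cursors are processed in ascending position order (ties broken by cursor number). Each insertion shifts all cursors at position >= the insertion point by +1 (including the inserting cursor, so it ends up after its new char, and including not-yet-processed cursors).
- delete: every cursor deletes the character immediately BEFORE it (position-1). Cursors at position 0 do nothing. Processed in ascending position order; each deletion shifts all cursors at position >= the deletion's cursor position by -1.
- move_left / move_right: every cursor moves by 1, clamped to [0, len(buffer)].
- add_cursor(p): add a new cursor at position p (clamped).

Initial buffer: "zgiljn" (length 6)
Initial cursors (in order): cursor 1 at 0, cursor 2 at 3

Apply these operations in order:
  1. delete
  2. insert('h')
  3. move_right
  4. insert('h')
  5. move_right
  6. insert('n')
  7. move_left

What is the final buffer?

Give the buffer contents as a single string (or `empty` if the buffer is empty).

After op 1 (delete): buffer="zgljn" (len 5), cursors c1@0 c2@2, authorship .....
After op 2 (insert('h')): buffer="hzghljn" (len 7), cursors c1@1 c2@4, authorship 1..2...
After op 3 (move_right): buffer="hzghljn" (len 7), cursors c1@2 c2@5, authorship 1..2...
After op 4 (insert('h')): buffer="hzhghlhjn" (len 9), cursors c1@3 c2@7, authorship 1.1.2.2..
After op 5 (move_right): buffer="hzhghlhjn" (len 9), cursors c1@4 c2@8, authorship 1.1.2.2..
After op 6 (insert('n')): buffer="hzhgnhlhjnn" (len 11), cursors c1@5 c2@10, authorship 1.1.12.2.2.
After op 7 (move_left): buffer="hzhgnhlhjnn" (len 11), cursors c1@4 c2@9, authorship 1.1.12.2.2.

Answer: hzhgnhlhjnn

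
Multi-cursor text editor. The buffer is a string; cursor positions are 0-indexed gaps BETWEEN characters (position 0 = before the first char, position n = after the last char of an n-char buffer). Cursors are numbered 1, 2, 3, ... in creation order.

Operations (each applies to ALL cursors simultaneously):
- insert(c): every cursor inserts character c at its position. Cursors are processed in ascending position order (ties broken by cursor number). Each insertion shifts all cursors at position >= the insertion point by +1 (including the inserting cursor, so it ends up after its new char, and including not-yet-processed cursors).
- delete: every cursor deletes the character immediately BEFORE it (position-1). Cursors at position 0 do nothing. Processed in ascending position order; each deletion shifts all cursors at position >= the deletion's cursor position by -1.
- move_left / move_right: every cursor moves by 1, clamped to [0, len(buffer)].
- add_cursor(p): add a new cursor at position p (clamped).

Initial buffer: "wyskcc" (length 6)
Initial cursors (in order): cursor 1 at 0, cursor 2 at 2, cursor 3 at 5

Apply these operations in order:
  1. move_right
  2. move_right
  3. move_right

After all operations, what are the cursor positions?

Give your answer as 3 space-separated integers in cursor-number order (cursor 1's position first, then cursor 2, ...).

Answer: 3 5 6

Derivation:
After op 1 (move_right): buffer="wyskcc" (len 6), cursors c1@1 c2@3 c3@6, authorship ......
After op 2 (move_right): buffer="wyskcc" (len 6), cursors c1@2 c2@4 c3@6, authorship ......
After op 3 (move_right): buffer="wyskcc" (len 6), cursors c1@3 c2@5 c3@6, authorship ......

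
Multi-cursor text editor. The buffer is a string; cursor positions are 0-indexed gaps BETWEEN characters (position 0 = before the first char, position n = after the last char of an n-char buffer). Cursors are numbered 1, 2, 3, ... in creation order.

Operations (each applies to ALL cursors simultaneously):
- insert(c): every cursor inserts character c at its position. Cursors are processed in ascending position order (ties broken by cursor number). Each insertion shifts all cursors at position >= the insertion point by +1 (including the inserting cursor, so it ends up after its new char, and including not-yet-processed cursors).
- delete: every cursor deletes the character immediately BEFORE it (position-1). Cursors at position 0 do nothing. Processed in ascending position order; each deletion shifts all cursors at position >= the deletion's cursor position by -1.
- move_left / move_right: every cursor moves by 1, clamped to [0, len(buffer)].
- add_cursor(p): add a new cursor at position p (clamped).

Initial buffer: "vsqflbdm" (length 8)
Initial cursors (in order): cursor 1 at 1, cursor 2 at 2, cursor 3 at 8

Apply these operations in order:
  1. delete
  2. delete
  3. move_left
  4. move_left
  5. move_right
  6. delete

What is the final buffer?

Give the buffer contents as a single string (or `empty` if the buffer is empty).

Answer: fb

Derivation:
After op 1 (delete): buffer="qflbd" (len 5), cursors c1@0 c2@0 c3@5, authorship .....
After op 2 (delete): buffer="qflb" (len 4), cursors c1@0 c2@0 c3@4, authorship ....
After op 3 (move_left): buffer="qflb" (len 4), cursors c1@0 c2@0 c3@3, authorship ....
After op 4 (move_left): buffer="qflb" (len 4), cursors c1@0 c2@0 c3@2, authorship ....
After op 5 (move_right): buffer="qflb" (len 4), cursors c1@1 c2@1 c3@3, authorship ....
After op 6 (delete): buffer="fb" (len 2), cursors c1@0 c2@0 c3@1, authorship ..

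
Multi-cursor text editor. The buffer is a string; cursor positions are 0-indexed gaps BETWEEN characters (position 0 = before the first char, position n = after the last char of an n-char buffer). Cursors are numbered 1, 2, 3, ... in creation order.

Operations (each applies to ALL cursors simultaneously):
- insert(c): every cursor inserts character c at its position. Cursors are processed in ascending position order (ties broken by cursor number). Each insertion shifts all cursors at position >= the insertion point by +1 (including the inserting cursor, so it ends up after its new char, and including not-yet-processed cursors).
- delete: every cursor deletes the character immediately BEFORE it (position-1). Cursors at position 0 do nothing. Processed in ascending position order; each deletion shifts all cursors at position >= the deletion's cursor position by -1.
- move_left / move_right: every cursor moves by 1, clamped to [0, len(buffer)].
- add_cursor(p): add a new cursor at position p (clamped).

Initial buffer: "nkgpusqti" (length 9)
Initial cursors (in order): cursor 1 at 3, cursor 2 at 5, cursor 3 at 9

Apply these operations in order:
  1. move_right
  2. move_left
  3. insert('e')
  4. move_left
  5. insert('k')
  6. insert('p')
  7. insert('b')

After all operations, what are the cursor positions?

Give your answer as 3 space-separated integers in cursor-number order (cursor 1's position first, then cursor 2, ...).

After op 1 (move_right): buffer="nkgpusqti" (len 9), cursors c1@4 c2@6 c3@9, authorship .........
After op 2 (move_left): buffer="nkgpusqti" (len 9), cursors c1@3 c2@5 c3@8, authorship .........
After op 3 (insert('e')): buffer="nkgepuesqtei" (len 12), cursors c1@4 c2@7 c3@11, authorship ...1..2...3.
After op 4 (move_left): buffer="nkgepuesqtei" (len 12), cursors c1@3 c2@6 c3@10, authorship ...1..2...3.
After op 5 (insert('k')): buffer="nkgkepukesqtkei" (len 15), cursors c1@4 c2@8 c3@13, authorship ...11..22...33.
After op 6 (insert('p')): buffer="nkgkpepukpesqtkpei" (len 18), cursors c1@5 c2@10 c3@16, authorship ...111..222...333.
After op 7 (insert('b')): buffer="nkgkpbepukpbesqtkpbei" (len 21), cursors c1@6 c2@12 c3@19, authorship ...1111..2222...3333.

Answer: 6 12 19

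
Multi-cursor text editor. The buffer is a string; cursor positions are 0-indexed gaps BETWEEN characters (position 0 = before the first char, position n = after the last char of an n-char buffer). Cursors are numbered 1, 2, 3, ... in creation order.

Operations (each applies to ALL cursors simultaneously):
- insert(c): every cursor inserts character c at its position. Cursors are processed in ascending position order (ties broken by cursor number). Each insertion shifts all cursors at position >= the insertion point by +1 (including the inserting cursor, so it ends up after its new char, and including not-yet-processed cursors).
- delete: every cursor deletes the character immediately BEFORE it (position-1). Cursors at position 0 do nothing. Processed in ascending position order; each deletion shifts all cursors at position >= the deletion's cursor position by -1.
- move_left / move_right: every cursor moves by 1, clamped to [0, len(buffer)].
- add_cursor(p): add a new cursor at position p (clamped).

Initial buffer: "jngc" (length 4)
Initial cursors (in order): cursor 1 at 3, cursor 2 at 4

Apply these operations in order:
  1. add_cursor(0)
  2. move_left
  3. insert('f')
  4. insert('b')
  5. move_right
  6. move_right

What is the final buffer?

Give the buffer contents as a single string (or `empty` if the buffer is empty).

After op 1 (add_cursor(0)): buffer="jngc" (len 4), cursors c3@0 c1@3 c2@4, authorship ....
After op 2 (move_left): buffer="jngc" (len 4), cursors c3@0 c1@2 c2@3, authorship ....
After op 3 (insert('f')): buffer="fjnfgfc" (len 7), cursors c3@1 c1@4 c2@6, authorship 3..1.2.
After op 4 (insert('b')): buffer="fbjnfbgfbc" (len 10), cursors c3@2 c1@6 c2@9, authorship 33..11.22.
After op 5 (move_right): buffer="fbjnfbgfbc" (len 10), cursors c3@3 c1@7 c2@10, authorship 33..11.22.
After op 6 (move_right): buffer="fbjnfbgfbc" (len 10), cursors c3@4 c1@8 c2@10, authorship 33..11.22.

Answer: fbjnfbgfbc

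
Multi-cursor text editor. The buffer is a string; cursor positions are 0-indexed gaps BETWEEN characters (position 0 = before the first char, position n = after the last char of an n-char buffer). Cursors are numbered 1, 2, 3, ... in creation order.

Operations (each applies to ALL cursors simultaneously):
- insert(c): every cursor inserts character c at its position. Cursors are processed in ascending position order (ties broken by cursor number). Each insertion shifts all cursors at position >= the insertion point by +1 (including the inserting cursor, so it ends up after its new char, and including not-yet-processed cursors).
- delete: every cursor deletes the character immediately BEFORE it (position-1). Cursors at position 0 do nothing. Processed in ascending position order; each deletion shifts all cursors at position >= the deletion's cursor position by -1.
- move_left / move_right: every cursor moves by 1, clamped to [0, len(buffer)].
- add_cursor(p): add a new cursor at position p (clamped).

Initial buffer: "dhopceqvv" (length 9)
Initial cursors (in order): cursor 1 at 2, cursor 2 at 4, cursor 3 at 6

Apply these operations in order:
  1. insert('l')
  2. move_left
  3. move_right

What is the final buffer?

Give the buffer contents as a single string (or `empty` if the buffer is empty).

After op 1 (insert('l')): buffer="dhloplcelqvv" (len 12), cursors c1@3 c2@6 c3@9, authorship ..1..2..3...
After op 2 (move_left): buffer="dhloplcelqvv" (len 12), cursors c1@2 c2@5 c3@8, authorship ..1..2..3...
After op 3 (move_right): buffer="dhloplcelqvv" (len 12), cursors c1@3 c2@6 c3@9, authorship ..1..2..3...

Answer: dhloplcelqvv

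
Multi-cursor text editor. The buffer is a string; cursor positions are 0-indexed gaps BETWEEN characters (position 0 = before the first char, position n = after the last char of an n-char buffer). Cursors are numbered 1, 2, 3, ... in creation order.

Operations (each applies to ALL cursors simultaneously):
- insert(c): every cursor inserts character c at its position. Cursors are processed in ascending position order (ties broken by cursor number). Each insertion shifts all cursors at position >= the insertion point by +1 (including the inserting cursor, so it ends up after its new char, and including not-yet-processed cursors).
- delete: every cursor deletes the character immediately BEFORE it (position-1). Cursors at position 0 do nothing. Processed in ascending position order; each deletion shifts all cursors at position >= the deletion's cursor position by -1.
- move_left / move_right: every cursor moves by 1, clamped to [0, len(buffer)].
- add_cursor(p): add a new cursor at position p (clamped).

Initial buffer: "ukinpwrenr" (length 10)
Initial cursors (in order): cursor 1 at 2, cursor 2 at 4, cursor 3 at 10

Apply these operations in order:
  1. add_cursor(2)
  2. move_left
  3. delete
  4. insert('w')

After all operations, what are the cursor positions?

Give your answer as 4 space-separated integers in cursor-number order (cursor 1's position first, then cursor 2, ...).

After op 1 (add_cursor(2)): buffer="ukinpwrenr" (len 10), cursors c1@2 c4@2 c2@4 c3@10, authorship ..........
After op 2 (move_left): buffer="ukinpwrenr" (len 10), cursors c1@1 c4@1 c2@3 c3@9, authorship ..........
After op 3 (delete): buffer="knpwrer" (len 7), cursors c1@0 c4@0 c2@1 c3@6, authorship .......
After op 4 (insert('w')): buffer="wwkwnpwrewr" (len 11), cursors c1@2 c4@2 c2@4 c3@10, authorship 14.2.....3.

Answer: 2 4 10 2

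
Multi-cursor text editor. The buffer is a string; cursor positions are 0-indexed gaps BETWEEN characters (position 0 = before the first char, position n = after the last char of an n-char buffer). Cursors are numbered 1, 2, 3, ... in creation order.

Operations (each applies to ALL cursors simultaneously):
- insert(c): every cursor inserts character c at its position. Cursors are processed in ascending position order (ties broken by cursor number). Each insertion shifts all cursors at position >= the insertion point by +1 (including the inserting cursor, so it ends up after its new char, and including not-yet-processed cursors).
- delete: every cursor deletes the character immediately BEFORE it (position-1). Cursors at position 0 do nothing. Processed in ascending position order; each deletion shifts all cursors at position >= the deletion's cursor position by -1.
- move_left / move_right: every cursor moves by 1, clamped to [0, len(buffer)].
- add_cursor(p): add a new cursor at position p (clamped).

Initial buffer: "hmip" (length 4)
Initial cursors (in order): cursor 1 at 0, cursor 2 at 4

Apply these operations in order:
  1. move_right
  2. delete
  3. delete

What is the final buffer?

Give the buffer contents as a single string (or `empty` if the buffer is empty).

After op 1 (move_right): buffer="hmip" (len 4), cursors c1@1 c2@4, authorship ....
After op 2 (delete): buffer="mi" (len 2), cursors c1@0 c2@2, authorship ..
After op 3 (delete): buffer="m" (len 1), cursors c1@0 c2@1, authorship .

Answer: m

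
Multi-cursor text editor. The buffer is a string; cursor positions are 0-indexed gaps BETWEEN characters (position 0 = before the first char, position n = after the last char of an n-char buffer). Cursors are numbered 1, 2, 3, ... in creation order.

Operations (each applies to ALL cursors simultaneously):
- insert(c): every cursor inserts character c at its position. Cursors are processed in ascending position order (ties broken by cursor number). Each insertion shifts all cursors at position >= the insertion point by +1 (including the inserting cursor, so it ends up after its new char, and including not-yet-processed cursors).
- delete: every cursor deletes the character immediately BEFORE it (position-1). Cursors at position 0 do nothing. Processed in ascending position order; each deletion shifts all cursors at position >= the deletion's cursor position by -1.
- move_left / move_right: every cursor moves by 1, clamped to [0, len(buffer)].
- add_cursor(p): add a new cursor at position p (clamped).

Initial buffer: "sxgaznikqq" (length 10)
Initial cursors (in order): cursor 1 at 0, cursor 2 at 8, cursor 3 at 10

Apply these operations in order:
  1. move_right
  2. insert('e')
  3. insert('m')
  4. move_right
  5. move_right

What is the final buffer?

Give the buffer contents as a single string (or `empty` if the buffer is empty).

After op 1 (move_right): buffer="sxgaznikqq" (len 10), cursors c1@1 c2@9 c3@10, authorship ..........
After op 2 (insert('e')): buffer="sexgaznikqeqe" (len 13), cursors c1@2 c2@11 c3@13, authorship .1........2.3
After op 3 (insert('m')): buffer="semxgaznikqemqem" (len 16), cursors c1@3 c2@13 c3@16, authorship .11........22.33
After op 4 (move_right): buffer="semxgaznikqemqem" (len 16), cursors c1@4 c2@14 c3@16, authorship .11........22.33
After op 5 (move_right): buffer="semxgaznikqemqem" (len 16), cursors c1@5 c2@15 c3@16, authorship .11........22.33

Answer: semxgaznikqemqem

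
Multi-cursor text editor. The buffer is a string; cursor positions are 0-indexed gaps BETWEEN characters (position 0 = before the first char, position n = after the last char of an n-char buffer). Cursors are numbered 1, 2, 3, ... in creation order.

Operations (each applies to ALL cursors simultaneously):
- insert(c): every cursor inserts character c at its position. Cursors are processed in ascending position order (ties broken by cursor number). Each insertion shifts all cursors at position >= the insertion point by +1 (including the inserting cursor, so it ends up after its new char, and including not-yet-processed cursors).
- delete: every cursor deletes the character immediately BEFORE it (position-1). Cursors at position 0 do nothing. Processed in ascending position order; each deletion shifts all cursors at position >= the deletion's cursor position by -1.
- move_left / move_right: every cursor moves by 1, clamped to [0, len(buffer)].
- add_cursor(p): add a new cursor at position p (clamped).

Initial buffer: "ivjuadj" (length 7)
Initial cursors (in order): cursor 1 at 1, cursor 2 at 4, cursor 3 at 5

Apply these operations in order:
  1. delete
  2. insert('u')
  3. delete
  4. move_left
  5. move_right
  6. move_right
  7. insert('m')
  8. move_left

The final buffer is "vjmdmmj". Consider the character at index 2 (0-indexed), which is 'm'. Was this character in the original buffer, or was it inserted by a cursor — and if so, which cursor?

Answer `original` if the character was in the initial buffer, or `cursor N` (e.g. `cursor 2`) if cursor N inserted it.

After op 1 (delete): buffer="vjdj" (len 4), cursors c1@0 c2@2 c3@2, authorship ....
After op 2 (insert('u')): buffer="uvjuudj" (len 7), cursors c1@1 c2@5 c3@5, authorship 1..23..
After op 3 (delete): buffer="vjdj" (len 4), cursors c1@0 c2@2 c3@2, authorship ....
After op 4 (move_left): buffer="vjdj" (len 4), cursors c1@0 c2@1 c3@1, authorship ....
After op 5 (move_right): buffer="vjdj" (len 4), cursors c1@1 c2@2 c3@2, authorship ....
After op 6 (move_right): buffer="vjdj" (len 4), cursors c1@2 c2@3 c3@3, authorship ....
After op 7 (insert('m')): buffer="vjmdmmj" (len 7), cursors c1@3 c2@6 c3@6, authorship ..1.23.
After op 8 (move_left): buffer="vjmdmmj" (len 7), cursors c1@2 c2@5 c3@5, authorship ..1.23.
Authorship (.=original, N=cursor N): . . 1 . 2 3 .
Index 2: author = 1

Answer: cursor 1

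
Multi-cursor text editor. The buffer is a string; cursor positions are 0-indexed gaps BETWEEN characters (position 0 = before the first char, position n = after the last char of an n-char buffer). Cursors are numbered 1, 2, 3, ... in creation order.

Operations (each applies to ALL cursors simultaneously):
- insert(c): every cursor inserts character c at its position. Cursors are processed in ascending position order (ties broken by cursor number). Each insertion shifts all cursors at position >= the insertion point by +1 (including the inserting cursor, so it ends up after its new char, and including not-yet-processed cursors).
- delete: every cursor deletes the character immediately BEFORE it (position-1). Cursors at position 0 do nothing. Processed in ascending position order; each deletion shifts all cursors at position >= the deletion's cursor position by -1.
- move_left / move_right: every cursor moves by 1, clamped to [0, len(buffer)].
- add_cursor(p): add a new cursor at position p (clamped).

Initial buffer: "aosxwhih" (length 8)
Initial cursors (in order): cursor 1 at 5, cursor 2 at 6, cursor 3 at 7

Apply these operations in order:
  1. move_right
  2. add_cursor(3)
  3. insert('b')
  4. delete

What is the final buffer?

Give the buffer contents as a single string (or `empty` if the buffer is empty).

Answer: aosxwhih

Derivation:
After op 1 (move_right): buffer="aosxwhih" (len 8), cursors c1@6 c2@7 c3@8, authorship ........
After op 2 (add_cursor(3)): buffer="aosxwhih" (len 8), cursors c4@3 c1@6 c2@7 c3@8, authorship ........
After op 3 (insert('b')): buffer="aosbxwhbibhb" (len 12), cursors c4@4 c1@8 c2@10 c3@12, authorship ...4...1.2.3
After op 4 (delete): buffer="aosxwhih" (len 8), cursors c4@3 c1@6 c2@7 c3@8, authorship ........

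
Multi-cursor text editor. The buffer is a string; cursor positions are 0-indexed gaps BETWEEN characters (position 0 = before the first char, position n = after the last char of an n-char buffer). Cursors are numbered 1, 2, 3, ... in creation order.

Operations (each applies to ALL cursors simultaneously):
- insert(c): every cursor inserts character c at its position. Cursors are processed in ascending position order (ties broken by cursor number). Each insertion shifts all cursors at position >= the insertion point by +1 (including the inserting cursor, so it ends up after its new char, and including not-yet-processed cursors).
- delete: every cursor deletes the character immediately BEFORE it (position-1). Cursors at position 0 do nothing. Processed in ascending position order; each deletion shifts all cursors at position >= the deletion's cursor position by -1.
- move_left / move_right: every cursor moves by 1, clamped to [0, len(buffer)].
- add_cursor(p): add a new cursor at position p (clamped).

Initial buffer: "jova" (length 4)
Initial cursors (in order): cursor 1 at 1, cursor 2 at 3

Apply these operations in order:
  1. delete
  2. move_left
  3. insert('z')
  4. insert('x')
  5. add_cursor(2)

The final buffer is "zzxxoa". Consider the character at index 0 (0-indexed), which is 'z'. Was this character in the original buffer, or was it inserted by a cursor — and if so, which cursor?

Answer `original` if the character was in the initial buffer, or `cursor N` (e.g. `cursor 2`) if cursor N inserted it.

Answer: cursor 1

Derivation:
After op 1 (delete): buffer="oa" (len 2), cursors c1@0 c2@1, authorship ..
After op 2 (move_left): buffer="oa" (len 2), cursors c1@0 c2@0, authorship ..
After op 3 (insert('z')): buffer="zzoa" (len 4), cursors c1@2 c2@2, authorship 12..
After op 4 (insert('x')): buffer="zzxxoa" (len 6), cursors c1@4 c2@4, authorship 1212..
After op 5 (add_cursor(2)): buffer="zzxxoa" (len 6), cursors c3@2 c1@4 c2@4, authorship 1212..
Authorship (.=original, N=cursor N): 1 2 1 2 . .
Index 0: author = 1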